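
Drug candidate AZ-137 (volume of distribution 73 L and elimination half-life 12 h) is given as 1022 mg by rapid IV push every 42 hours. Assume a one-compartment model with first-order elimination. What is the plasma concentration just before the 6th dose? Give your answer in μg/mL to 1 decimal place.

f = (1/2)^(τ/t½) = (1/2)^(42/12) ≈ 0.0884.
C₀ = D/Vd = 1022/73 ≈ 14.000 μg/mL.
Before the 6th dose, 5 doses have been given. Superposition: Cmin = C₀·(f + f² + … + f^5).
≈ 14.000 × (0.0884 + 0.0078 + 0.0007 + 0.0001 + 0.0000) ≈ 14.000 × 0.0970 ≈ 1.358 μg/mL.

1.4 μg/mL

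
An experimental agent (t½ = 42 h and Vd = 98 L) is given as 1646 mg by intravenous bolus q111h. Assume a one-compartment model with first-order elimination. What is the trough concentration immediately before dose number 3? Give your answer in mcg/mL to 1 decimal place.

3.1 mcg/mL

f = (1/2)^(τ/t½) = (1/2)^(111/42) ≈ 0.1601.
C₀ = D/Vd = 1646/98 ≈ 16.796 mcg/mL.
Before the 3rd dose, 2 doses have been given. Superposition: Cmin = C₀·(f + f²).
≈ 16.796 × (0.1601 + 0.0256) ≈ 16.796 × 0.1857 ≈ 3.119 mcg/mL.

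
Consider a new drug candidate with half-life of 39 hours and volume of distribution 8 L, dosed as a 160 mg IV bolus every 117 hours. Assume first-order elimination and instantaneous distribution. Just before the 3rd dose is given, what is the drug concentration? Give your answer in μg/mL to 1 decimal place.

f = (1/2)^(τ/t½) = (1/2)^(117/39) ≈ 0.1250.
C₀ = D/Vd = 160/8 ≈ 20.000 μg/mL.
Before the 3rd dose, 2 doses have been given. Superposition: Cmin = C₀·(f + f²).
≈ 20.000 × (0.1250 + 0.0156) ≈ 20.000 × 0.1406 ≈ 2.812 μg/mL.

2.8 μg/mL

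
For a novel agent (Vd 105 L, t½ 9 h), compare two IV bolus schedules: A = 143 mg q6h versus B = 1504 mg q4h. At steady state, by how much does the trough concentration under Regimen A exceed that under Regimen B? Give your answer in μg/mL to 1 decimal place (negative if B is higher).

Regimen A: f = (1/2)^(6/9) ≈ 0.6300; Cmin,ss = (143/105)·f/(1−f) ≈ 2.319 μg/mL.
Regimen B: f = (1/2)^(4/9) ≈ 0.7349; Cmin,ss = (1504/105)·f/(1−f) ≈ 39.708 μg/mL.
Difference ≈ 2.319 − 39.708 ≈ -37.389 μg/mL.

-37.4 μg/mL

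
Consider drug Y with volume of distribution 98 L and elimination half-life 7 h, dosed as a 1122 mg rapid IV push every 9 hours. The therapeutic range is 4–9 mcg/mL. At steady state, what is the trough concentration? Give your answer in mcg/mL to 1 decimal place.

τ/t½ = 9/7 ≈ 1.2857, so fraction remaining f = (1/2)^(9/7) ≈ 0.4102.
Each bolus raises the concentration by D/Vd = 1122/98 ≈ 11.449 mcg/mL.
Steady-state trough Cmin,ss = C₀·f/(1−f) ≈ 11.449 × 0.4102/0.5898 ≈ 7.963 mcg/mL.
Trough 8.0 mcg/mL vs MEC 4 mcg/mL: adequate.

8.0 mcg/mL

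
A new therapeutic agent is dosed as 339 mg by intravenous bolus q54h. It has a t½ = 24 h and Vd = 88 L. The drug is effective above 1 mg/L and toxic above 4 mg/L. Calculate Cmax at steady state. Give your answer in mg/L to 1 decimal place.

4.9 mg/L

Over one 54-h interval, 54/24 ≈ 2.25 half-lives elapse, leaving f ≈ 0.2102 of each dose.
Accumulation ratio R = 1/(1 − f) ≈ 1/0.7898 ≈ 1.2661.
Single-dose peak C₀ = D/Vd = 339/88 ≈ 3.852 mg/L.
Cmax,ss = C₀/(1 − f) ≈ 3.852/0.7898 ≈ 4.877 mg/L.
Peak 4.9 mg/L vs MTC 4 mg/L: exceeds toxic threshold.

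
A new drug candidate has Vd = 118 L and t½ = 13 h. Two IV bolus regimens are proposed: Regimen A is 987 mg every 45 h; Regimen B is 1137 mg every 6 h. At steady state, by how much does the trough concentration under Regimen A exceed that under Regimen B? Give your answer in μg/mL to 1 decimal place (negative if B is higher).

-24.7 μg/mL

Regimen A: f = (1/2)^(45/13) ≈ 0.0908; Cmin,ss = (987/118)·f/(1−f) ≈ 0.835 μg/mL.
Regimen B: f = (1/2)^(6/13) ≈ 0.7262; Cmin,ss = (1137/118)·f/(1−f) ≈ 25.556 μg/mL.
Difference ≈ 0.835 − 25.556 ≈ -24.721 μg/mL.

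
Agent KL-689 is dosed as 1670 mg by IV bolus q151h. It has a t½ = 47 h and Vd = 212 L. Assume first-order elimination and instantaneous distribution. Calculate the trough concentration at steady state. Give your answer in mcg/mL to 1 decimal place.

1.0 mcg/mL

τ/t½ = 151/47 ≈ 3.2128, so fraction remaining f = (1/2)^(151/47) ≈ 0.1079.
Single-dose peak C₀ = D/Vd = 1670/212 ≈ 7.877 mcg/mL.
Steady-state trough Cmin,ss = C₀·f/(1−f) ≈ 7.877 × 0.1079/0.8921 ≈ 0.953 mcg/mL.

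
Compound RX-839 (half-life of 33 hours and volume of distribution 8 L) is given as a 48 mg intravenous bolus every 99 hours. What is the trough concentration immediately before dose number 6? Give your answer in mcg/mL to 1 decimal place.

0.9 mcg/mL

f = (1/2)^(τ/t½) = (1/2)^(99/33) ≈ 0.1250.
C₀ = D/Vd = 48/8 ≈ 6.000 mcg/mL.
Before the 6th dose, 5 doses have been given. Superposition: Cmin = C₀·(f + f² + … + f^5).
≈ 6.000 × (0.1250 + 0.0156 + 0.0020 + 0.0002 + 0.0000) ≈ 6.000 × 0.1428 ≈ 0.857 mcg/mL.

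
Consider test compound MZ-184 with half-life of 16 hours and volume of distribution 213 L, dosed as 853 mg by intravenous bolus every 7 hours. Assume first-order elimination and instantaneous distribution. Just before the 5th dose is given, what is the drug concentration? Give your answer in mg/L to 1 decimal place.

f = (1/2)^(τ/t½) = (1/2)^(7/16) ≈ 0.7384.
C₀ = D/Vd = 853/213 ≈ 4.005 mg/L.
Before the 5th dose, 4 doses have been given. Superposition: Cmin = C₀·(f + f² + … + f^4).
≈ 4.005 × (0.7384 + 0.5452 + 0.4026 + 0.2973) ≈ 4.005 × 1.9835 ≈ 7.944 mg/L.

7.9 mg/L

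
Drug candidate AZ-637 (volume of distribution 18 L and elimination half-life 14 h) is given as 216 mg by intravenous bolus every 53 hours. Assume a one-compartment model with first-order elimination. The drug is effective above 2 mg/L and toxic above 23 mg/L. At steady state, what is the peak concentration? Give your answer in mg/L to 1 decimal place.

12.9 mg/L

k = ln2/t½ = ln2/14 ≈ 0.049511 h⁻¹; fraction remaining f = e^(−kτ) = e^(−0.049511×53) ≈ 0.0725.
Accumulation ratio R = 1/(1 − f) ≈ 1/0.9275 ≈ 1.0782.
Each bolus raises the concentration by D/Vd = 216/18 ≈ 12.000 mg/L.
Cmax,ss = C₀/(1 − f) ≈ 12.000/0.9275 ≈ 12.938 mg/L.
Peak 12.9 mg/L vs MTC 23 mg/L: below toxic threshold.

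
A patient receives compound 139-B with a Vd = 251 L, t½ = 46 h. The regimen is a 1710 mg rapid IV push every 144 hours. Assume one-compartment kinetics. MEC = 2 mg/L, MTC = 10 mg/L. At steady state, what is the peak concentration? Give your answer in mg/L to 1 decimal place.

7.7 mg/L

k = ln2/t½ = ln2/46 ≈ 0.015068 h⁻¹; fraction remaining f = e^(−kτ) = e^(−0.015068×144) ≈ 0.1142.
Accumulation ratio R = 1/(1 − f) ≈ 1/0.8858 ≈ 1.1289.
Single-dose peak C₀ = D/Vd = 1710/251 ≈ 6.813 mg/L.
Steady-state peak Cmax,ss = C₀·R ≈ 6.813 × 1.1289 ≈ 7.691 mg/L.
Peak 7.7 mg/L vs MTC 10 mg/L: below toxic threshold.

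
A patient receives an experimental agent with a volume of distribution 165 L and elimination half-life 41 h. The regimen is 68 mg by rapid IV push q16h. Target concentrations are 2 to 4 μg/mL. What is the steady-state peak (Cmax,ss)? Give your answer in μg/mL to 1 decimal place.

1.7 μg/mL

k = ln2/t½ = ln2/41 ≈ 0.016906 h⁻¹; fraction remaining f = e^(−kτ) = e^(−0.016906×16) ≈ 0.7630.
Accumulation ratio R = 1/(1 − f) ≈ 1/0.2370 ≈ 4.2194.
Each bolus raises the concentration by D/Vd = 68/165 ≈ 0.412 μg/mL.
Steady-state peak Cmax,ss = C₀·R ≈ 0.412 × 4.2194 ≈ 1.738 μg/mL.
Peak 1.7 μg/mL vs MTC 4 μg/mL: below toxic threshold.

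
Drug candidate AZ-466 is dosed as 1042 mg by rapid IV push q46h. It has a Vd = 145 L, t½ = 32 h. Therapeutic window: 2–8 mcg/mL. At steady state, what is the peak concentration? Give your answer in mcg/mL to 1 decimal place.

k = ln2/t½ = ln2/32 ≈ 0.021661 h⁻¹; fraction remaining f = e^(−kτ) = e^(−0.021661×46) ≈ 0.3692.
Accumulation ratio R = 1/(1 − f) ≈ 1/0.6308 ≈ 1.5853.
Each bolus raises the concentration by D/Vd = 1042/145 ≈ 7.186 mcg/mL.
Cmax,ss = C₀/(1 − f) ≈ 7.186/0.6308 ≈ 11.392 mcg/mL.
Peak 11.4 mcg/mL vs MTC 8 mcg/mL: exceeds toxic threshold.

11.4 mcg/mL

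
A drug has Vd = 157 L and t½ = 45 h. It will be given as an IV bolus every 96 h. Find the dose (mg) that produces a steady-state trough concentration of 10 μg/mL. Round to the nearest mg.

τ/t½ = 96/45 ≈ 2.1333, so f = (1/2)^(96/45) ≈ 0.227931.
Cmin,ss = (D/Vd)·f/(1−f), so D = Cmin,ss·Vd·(1−f)/f.
D = 10 × 157 × (1−f)/f ≈ 10 × 157 × 3.38729 ≈ 5318.05 mg.

5318 mg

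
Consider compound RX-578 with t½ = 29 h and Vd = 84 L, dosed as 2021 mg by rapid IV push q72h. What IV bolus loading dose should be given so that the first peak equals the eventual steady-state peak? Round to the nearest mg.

f = (1/2)^(72/29) ≈ 0.178902; accumulation ratio R = 1/(1−f) ≈ 1.21788.
Loading dose to hit Cmax,ss on first dose: D_load = D_maint·R ≈ 2021 × 1.21788 ≈ 2461.34 mg.

2461 mg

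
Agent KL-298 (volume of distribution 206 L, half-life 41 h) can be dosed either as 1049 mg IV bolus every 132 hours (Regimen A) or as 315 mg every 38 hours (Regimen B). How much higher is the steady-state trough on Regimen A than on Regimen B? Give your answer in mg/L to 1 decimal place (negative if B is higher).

-1.1 mg/L

Regimen A: f = (1/2)^(132/41) ≈ 0.1074; Cmin,ss = (1049/206)·f/(1−f) ≈ 0.613 mg/L.
Regimen B: f = (1/2)^(38/41) ≈ 0.5260; Cmin,ss = (315/206)·f/(1−f) ≈ 1.697 mg/L.
Difference ≈ 0.613 − 1.697 ≈ -1.084 mg/L.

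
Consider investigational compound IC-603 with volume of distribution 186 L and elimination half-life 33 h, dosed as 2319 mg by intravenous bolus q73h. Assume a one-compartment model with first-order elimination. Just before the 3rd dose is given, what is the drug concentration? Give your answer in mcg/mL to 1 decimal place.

f = (1/2)^(τ/t½) = (1/2)^(73/33) ≈ 0.2158.
C₀ = D/Vd = 2319/186 ≈ 12.468 mcg/mL.
Before the 3rd dose, 2 doses have been given. Superposition: Cmin = C₀·(f + f²).
≈ 12.468 × (0.2158 + 0.0466) ≈ 12.468 × 0.2624 ≈ 3.272 mcg/mL.

3.3 mcg/mL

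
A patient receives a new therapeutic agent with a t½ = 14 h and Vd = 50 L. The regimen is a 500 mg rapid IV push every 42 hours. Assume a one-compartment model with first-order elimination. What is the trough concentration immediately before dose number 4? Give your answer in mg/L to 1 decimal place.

1.4 mg/L

f = (1/2)^(τ/t½) = (1/2)^(42/14) ≈ 0.1250.
C₀ = D/Vd = 500/50 ≈ 10.000 mg/L.
Before the 4th dose, 3 doses have been given. Superposition: Cmin = C₀·(f + f² + … + f^3).
≈ 10.000 × (0.1250 + 0.0156 + 0.0020) ≈ 10.000 × 0.1426 ≈ 1.426 mg/L.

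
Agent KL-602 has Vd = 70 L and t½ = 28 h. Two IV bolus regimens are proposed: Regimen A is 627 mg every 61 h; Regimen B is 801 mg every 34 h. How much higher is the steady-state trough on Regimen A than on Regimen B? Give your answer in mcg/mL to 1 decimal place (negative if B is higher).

-6.1 mcg/mL

Regimen A: f = (1/2)^(61/28) ≈ 0.2209; Cmin,ss = (627/70)·f/(1−f) ≈ 2.540 mcg/mL.
Regimen B: f = (1/2)^(34/28) ≈ 0.4310; Cmin,ss = (801/70)·f/(1−f) ≈ 8.668 mcg/mL.
Difference ≈ 2.540 − 8.668 ≈ -6.128 mcg/mL.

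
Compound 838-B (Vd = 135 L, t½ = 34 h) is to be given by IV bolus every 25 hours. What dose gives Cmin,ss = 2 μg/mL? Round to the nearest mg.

179 mg

τ/t½ = 25/34 ≈ 0.73529, so f = (1/2)^(25/34) ≈ 0.600696.
Cmin,ss = (D/Vd)·f/(1−f), so D = Cmin,ss·Vd·(1−f)/f.
D = 2 × 135 × (1−f)/f ≈ 2 × 135 × 0.66474 ≈ 179.48 mg.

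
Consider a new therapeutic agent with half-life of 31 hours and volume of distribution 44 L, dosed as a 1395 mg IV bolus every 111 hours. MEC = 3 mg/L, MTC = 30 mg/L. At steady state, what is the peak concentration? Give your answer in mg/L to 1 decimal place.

τ/t½ = 111/31 ≈ 3.5806, so fraction remaining f = (1/2)^(111/31) ≈ 0.0836.
At steady state, accumulation factor R = 1/(1 − e^(−kτ)) ≈ 1.0912.
Single-dose peak C₀ = D/Vd = 1395/44 ≈ 31.705 mg/L.
Cmax,ss = C₀/(1 − f) ≈ 31.705/0.9164 ≈ 34.597 mg/L.
Peak 34.6 mg/L vs MTC 30 mg/L: exceeds toxic threshold.

34.6 mg/L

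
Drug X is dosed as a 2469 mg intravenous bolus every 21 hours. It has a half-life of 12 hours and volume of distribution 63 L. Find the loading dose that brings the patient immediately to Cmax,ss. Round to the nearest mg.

f = (1/2)^(21/12) ≈ 0.297302; accumulation ratio R = 1/(1−f) ≈ 1.42309.
Loading dose to hit Cmax,ss on first dose: D_load = D_maint·R ≈ 2469 × 1.42309 ≈ 3513.61 mg.

3514 mg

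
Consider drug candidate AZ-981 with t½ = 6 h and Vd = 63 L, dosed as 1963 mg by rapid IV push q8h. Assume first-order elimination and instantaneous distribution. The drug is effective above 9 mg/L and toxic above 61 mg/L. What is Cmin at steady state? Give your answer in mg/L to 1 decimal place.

20.5 mg/L

τ/t½ = 8/6 ≈ 1.3333, so fraction remaining f = (1/2)^(8/6) ≈ 0.3969.
At steady state, accumulation factor R = 1/(1 − e^(−kτ)) ≈ 1.6581.
Each bolus raises the concentration by D/Vd = 1963/63 ≈ 31.159 mg/L.
Steady-state peak Cmax,ss = C₀·R ≈ 31.159 × 1.6581 ≈ 51.665 mg/L.
One interval later, Cmin,ss = Cmax,ss·e^(−kτ) ≈ 51.665 × 0.3969 ≈ 20.506 mg/L.
Trough 20.5 mg/L vs MEC 9 mg/L: adequate.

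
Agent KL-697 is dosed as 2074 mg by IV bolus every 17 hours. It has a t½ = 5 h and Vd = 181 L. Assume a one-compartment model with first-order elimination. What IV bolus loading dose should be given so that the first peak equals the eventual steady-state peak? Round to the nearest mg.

f = (1/2)^(17/5) ≈ 0.094732; accumulation ratio R = 1/(1−f) ≈ 1.10465.
Loading dose to hit Cmax,ss on first dose: D_load = D_maint·R ≈ 2074 × 1.10465 ≈ 2291.04 mg.

2291 mg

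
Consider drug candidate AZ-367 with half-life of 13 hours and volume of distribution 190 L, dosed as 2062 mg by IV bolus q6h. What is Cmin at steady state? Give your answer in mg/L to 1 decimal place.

Over one 6-h interval, 6/13 ≈ 0.46154 half-lives elapse, leaving f ≈ 0.7262 of each dose.
Each bolus raises the concentration by D/Vd = 2062/190 ≈ 10.853 mg/L.
Steady-state trough Cmin,ss = C₀·f/(1−f) ≈ 10.853 × 0.7262/0.2738 ≈ 28.785 mg/L.

28.8 mg/L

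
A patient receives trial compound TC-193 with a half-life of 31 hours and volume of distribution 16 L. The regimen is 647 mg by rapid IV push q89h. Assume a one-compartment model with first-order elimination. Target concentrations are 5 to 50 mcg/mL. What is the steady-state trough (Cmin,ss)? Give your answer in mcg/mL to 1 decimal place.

6.4 mcg/mL

τ/t½ = 89/31 ≈ 2.871, so fraction remaining f = (1/2)^(89/31) ≈ 0.1367.
Single-dose peak C₀ = D/Vd = 647/16 ≈ 40.438 mcg/mL.
Steady-state trough Cmin,ss = C₀·f/(1−f) ≈ 40.438 × 0.1367/0.8633 ≈ 6.403 mcg/mL.
Trough 6.4 mcg/mL vs MEC 5 mcg/mL: adequate.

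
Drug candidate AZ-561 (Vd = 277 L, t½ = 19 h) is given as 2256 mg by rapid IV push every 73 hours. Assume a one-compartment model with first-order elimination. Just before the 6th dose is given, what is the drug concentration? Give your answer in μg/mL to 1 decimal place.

f = (1/2)^(τ/t½) = (1/2)^(73/19) ≈ 0.0697.
C₀ = D/Vd = 2256/277 ≈ 8.144 μg/mL.
Before the 6th dose, 5 doses have been given. Superposition: Cmin = C₀·(f + f² + … + f^5).
≈ 8.144 × (0.0697 + 0.0049 + 0.0003 + 0.0000 + 0.0000) ≈ 8.144 × 0.0749 ≈ 0.610 μg/mL.

0.6 μg/mL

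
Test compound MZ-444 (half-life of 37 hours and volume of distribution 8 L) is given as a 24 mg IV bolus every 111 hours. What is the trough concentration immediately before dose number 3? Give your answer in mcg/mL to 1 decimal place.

0.4 mcg/mL

f = (1/2)^(τ/t½) = (1/2)^(111/37) ≈ 0.1250.
C₀ = D/Vd = 24/8 ≈ 3.000 mcg/mL.
Before the 3rd dose, 2 doses have been given. Superposition: Cmin = C₀·(f + f²).
≈ 3.000 × (0.1250 + 0.0156) ≈ 3.000 × 0.1406 ≈ 0.422 mcg/mL.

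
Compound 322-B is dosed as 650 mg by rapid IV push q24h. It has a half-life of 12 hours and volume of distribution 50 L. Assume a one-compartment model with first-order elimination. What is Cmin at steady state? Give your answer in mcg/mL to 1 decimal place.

4.3 mcg/mL

τ = 24 h = 2 half-lives, so f = (1/2)^2 = 0.25.
At steady state, R = 1/(1 − 0.25) = 4/3.
Single-dose peak C₀ = D/Vd = 650/50 = 13 mcg/mL.
Steady-state peak Cmax,ss = C₀·R = 13 × 4/3 ≈ 17.333 mcg/mL.
Steady-state trough Cmin,ss = Cmax,ss·f ≈ 17.333 × 0.25 ≈ 4.333 mcg/mL.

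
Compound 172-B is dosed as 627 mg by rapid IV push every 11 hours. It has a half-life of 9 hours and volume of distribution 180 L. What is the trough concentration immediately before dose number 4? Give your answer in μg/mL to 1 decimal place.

f = (1/2)^(τ/t½) = (1/2)^(11/9) ≈ 0.4286.
C₀ = D/Vd = 627/180 ≈ 3.483 μg/mL.
Before the 4th dose, 3 doses have been given. Superposition: Cmin = C₀·(f + f² + … + f^3).
≈ 3.483 × (0.4286 + 0.1837 + 0.0787) ≈ 3.483 × 0.6910 ≈ 2.407 μg/mL.

2.4 μg/mL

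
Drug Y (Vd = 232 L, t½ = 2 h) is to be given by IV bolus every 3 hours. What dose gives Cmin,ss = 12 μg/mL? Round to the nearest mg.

τ/t½ = 3/2 ≈ 1.5, so f = (1/2)^(3/2) ≈ 0.353553.
Cmin,ss = (D/Vd)·f/(1−f), so D = Cmin,ss·Vd·(1−f)/f.
D = 12 × 232 × (1−f)/f ≈ 12 × 232 × 1.82843 ≈ 5090.35 mg.

5090 mg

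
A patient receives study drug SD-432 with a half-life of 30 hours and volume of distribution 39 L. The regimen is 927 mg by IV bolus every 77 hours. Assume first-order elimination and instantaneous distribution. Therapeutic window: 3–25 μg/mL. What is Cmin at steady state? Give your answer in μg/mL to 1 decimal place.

4.8 μg/mL

k = ln2/t½ = ln2/30 ≈ 0.023105 h⁻¹; fraction remaining f = e^(−kτ) = e^(−0.023105×77) ≈ 0.1688.
Each bolus raises the concentration by D/Vd = 927/39 ≈ 23.769 μg/mL.
Steady-state trough Cmin,ss = C₀·f/(1−f) ≈ 23.769 × 0.1688/0.8312 ≈ 4.827 μg/mL.
Trough 4.8 μg/mL vs MEC 3 μg/mL: adequate.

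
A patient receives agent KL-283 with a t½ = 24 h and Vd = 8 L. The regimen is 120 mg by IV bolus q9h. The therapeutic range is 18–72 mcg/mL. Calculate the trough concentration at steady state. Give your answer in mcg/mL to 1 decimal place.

50.5 mcg/mL

k = ln2/t½ = ln2/24 ≈ 0.028881 h⁻¹; fraction remaining f = e^(−kτ) = e^(−0.028881×9) ≈ 0.7711.
Single-dose peak C₀ = D/Vd = 120/8 ≈ 15.000 mcg/mL.
Steady-state trough Cmin,ss = C₀·f/(1−f) ≈ 15.000 × 0.7711/0.2289 ≈ 50.531 mcg/mL.
Trough 50.5 mcg/mL vs MEC 18 mcg/mL: adequate.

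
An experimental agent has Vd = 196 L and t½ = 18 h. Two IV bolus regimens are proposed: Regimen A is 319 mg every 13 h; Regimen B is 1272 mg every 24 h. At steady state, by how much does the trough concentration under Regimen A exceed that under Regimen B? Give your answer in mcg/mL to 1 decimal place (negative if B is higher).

Regimen A: f = (1/2)^(13/18) ≈ 0.6062; Cmin,ss = (319/196)·f/(1−f) ≈ 2.505 mcg/mL.
Regimen B: f = (1/2)^(24/18) ≈ 0.3969; Cmin,ss = (1272/196)·f/(1−f) ≈ 4.271 mcg/mL.
Difference ≈ 2.505 − 4.271 ≈ -1.766 mcg/mL.

-1.8 mcg/mL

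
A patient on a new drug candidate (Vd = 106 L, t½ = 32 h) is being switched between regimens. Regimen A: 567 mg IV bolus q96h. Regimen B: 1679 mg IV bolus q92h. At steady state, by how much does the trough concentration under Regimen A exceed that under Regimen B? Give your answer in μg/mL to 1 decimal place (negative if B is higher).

-1.7 μg/mL

Regimen A: f = (1/2)^(96/32) ≈ 0.1250; Cmin,ss = (567/106)·f/(1−f) ≈ 0.764 μg/mL.
Regimen B: f = (1/2)^(92/32) ≈ 0.1363; Cmin,ss = (1679/106)·f/(1−f) ≈ 2.500 μg/mL.
Difference ≈ 0.764 − 2.500 ≈ -1.736 μg/mL.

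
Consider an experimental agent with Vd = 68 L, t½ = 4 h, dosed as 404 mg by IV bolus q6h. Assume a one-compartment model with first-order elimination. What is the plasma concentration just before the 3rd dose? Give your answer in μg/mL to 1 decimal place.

2.8 μg/mL

f = (1/2)^(τ/t½) = (1/2)^(6/4) ≈ 0.3536.
C₀ = D/Vd = 404/68 ≈ 5.941 μg/mL.
Before the 3rd dose, 2 doses have been given. Superposition: Cmin = C₀·(f + f²).
≈ 5.941 × (0.3536 + 0.1250) ≈ 5.941 × 0.4786 ≈ 2.843 μg/mL.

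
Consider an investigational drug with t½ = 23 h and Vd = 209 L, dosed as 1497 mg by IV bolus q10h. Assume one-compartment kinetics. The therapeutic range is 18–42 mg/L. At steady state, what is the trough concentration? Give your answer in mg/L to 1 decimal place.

Over one 10-h interval, 10/23 ≈ 0.43478 half-lives elapse, leaving f ≈ 0.7398 of each dose.
Accumulation ratio R = 1/(1 − f) ≈ 1/0.2602 ≈ 3.8432.
Single-dose peak C₀ = D/Vd = 1497/209 ≈ 7.163 mg/L.
Steady-state peak Cmax,ss = C₀·R ≈ 7.163 × 3.8432 ≈ 27.529 mg/L.
One interval later, Cmin,ss = Cmax,ss·e^(−kτ) ≈ 27.529 × 0.7398 ≈ 20.366 mg/L.
Trough 20.4 mg/L vs MEC 18 mg/L: adequate.

20.4 mg/L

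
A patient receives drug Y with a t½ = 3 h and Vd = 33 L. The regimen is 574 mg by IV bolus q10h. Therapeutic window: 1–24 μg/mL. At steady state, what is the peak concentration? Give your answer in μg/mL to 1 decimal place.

19.3 μg/mL

τ/t½ = 10/3 ≈ 3.3333, so fraction remaining f = (1/2)^(10/3) ≈ 0.0992.
At steady state, accumulation factor R = 1/(1 − e^(−kτ)) ≈ 1.1101.
Each bolus raises the concentration by D/Vd = 574/33 ≈ 17.394 μg/mL.
Steady-state peak Cmax,ss = C₀·R ≈ 17.394 × 1.1101 ≈ 19.309 μg/mL.
Peak 19.3 μg/mL vs MTC 24 μg/mL: below toxic threshold.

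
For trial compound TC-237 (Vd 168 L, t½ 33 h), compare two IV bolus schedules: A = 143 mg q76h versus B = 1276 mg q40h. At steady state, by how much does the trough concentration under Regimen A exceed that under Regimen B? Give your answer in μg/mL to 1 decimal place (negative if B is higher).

Regimen A: f = (1/2)^(76/33) ≈ 0.2026; Cmin,ss = (143/168)·f/(1−f) ≈ 0.216 μg/mL.
Regimen B: f = (1/2)^(40/33) ≈ 0.4316; Cmin,ss = (1276/168)·f/(1−f) ≈ 5.767 μg/mL.
Difference ≈ 0.216 − 5.767 ≈ -5.551 μg/mL.

-5.6 μg/mL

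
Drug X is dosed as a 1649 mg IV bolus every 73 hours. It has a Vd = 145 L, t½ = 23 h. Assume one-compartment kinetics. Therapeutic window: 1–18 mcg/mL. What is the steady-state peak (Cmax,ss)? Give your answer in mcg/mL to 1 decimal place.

12.8 mcg/mL

Over one 73-h interval, 73/23 ≈ 3.1739 half-lives elapse, leaving f ≈ 0.1108 of each dose.
At steady state, accumulation factor R = 1/(1 − e^(−kτ)) ≈ 1.1246.
Single-dose peak C₀ = D/Vd = 1649/145 ≈ 11.372 mcg/mL.
Steady-state peak Cmax,ss = C₀·R ≈ 11.372 × 1.1246 ≈ 12.789 mcg/mL.
Peak 12.8 mcg/mL vs MTC 18 mcg/mL: below toxic threshold.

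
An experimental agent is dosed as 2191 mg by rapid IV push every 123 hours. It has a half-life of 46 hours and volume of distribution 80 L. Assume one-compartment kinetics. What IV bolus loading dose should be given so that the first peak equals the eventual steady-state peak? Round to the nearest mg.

f = (1/2)^(123/46) ≈ 0.156701; accumulation ratio R = 1/(1−f) ≈ 1.18582.
Loading dose to hit Cmax,ss on first dose: D_load = D_maint·R ≈ 2191 × 1.18582 ≈ 2598.13 mg.

2598 mg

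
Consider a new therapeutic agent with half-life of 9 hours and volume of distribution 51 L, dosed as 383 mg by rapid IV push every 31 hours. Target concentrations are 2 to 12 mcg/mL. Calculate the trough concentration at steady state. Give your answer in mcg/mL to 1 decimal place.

k = ln2/t½ = ln2/9 ≈ 0.077016 h⁻¹; fraction remaining f = e^(−kτ) = e^(−0.077016×31) ≈ 0.0919.
Each bolus raises the concentration by D/Vd = 383/51 ≈ 7.510 mcg/mL.
Steady-state trough Cmin,ss = C₀·f/(1−f) ≈ 7.510 × 0.0919/0.9081 ≈ 0.760 mcg/mL.
Trough 0.8 mcg/mL vs MEC 2 mcg/mL: subtherapeutic.

0.8 mcg/mL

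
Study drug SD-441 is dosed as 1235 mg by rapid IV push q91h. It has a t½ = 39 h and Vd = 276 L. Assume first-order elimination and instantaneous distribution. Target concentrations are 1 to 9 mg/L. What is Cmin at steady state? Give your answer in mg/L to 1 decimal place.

k = ln2/t½ = ln2/39 ≈ 0.017773 h⁻¹; fraction remaining f = e^(−kτ) = e^(−0.017773×91) ≈ 0.1984.
At steady state, accumulation factor R = 1/(1 − e^(−kτ)) ≈ 1.2475.
Each bolus raises the concentration by D/Vd = 1235/276 ≈ 4.475 mg/L.
Cmax,ss = C₀/(1 − f) ≈ 4.475/0.8016 ≈ 5.583 mg/L.
Steady-state trough Cmin,ss = Cmax,ss·f ≈ 5.583 × 0.1984 ≈ 1.108 mg/L.
Trough 1.1 mg/L vs MEC 1 mg/L: adequate.

1.1 mg/L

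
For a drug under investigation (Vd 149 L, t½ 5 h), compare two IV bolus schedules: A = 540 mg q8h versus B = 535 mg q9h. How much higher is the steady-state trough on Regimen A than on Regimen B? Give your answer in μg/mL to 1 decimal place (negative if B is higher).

Regimen A: f = (1/2)^(8/5) ≈ 0.3299; Cmin,ss = (540/149)·f/(1−f) ≈ 1.784 μg/mL.
Regimen B: f = (1/2)^(9/5) ≈ 0.2872; Cmin,ss = (535/149)·f/(1−f) ≈ 1.447 μg/mL.
Difference ≈ 1.784 − 1.447 ≈ 0.337 μg/mL.

0.3 μg/mL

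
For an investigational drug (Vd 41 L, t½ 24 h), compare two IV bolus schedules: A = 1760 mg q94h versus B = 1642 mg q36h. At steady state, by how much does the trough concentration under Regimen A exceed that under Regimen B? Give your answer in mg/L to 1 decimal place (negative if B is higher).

-18.9 mg/L

Regimen A: f = (1/2)^(94/24) ≈ 0.0662; Cmin,ss = (1760/41)·f/(1−f) ≈ 3.043 mg/L.
Regimen B: f = (1/2)^(36/24) ≈ 0.3536; Cmin,ss = (1642/41)·f/(1−f) ≈ 21.908 mg/L.
Difference ≈ 3.043 − 21.908 ≈ -18.865 mg/L.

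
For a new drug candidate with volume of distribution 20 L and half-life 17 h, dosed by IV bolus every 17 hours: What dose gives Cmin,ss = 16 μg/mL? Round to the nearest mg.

320 mg

τ/t½ = 17/17 ≈ 1, so f = (1/2)^(17/17) ≈ 0.500000.
Cmin,ss = (D/Vd)·f/(1−f), so D = Cmin,ss·Vd·(1−f)/f.
D = 16 × 20 × (1−f)/f ≈ 16 × 20 × 1.00000 ≈ 320.00 mg.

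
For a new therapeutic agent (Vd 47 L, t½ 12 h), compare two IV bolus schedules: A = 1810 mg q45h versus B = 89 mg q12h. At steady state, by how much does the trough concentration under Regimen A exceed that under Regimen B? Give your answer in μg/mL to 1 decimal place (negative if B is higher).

1.2 μg/mL

Regimen A: f = (1/2)^(45/12) ≈ 0.0743; Cmin,ss = (1810/47)·f/(1−f) ≈ 3.091 μg/mL.
Regimen B: f = (1/2)^(12/12) ≈ 0.5000; Cmin,ss = (89/47)·f/(1−f) ≈ 1.894 μg/mL.
Difference ≈ 3.091 − 1.894 ≈ 1.197 μg/mL.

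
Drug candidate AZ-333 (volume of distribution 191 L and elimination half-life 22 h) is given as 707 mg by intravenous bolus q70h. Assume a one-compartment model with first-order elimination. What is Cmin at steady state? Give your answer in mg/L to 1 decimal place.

0.5 mg/L

Over one 70-h interval, 70/22 ≈ 3.1818 half-lives elapse, leaving f ≈ 0.1102 of each dose.
At steady state, accumulation factor R = 1/(1 − e^(−kτ)) ≈ 1.1238.
Each bolus raises the concentration by D/Vd = 707/191 ≈ 3.702 mg/L.
Cmax,ss = C₀/(1 − f) ≈ 3.702/0.8898 ≈ 4.160 mg/L.
One interval later, Cmin,ss = Cmax,ss·e^(−kτ) ≈ 4.160 × 0.1102 ≈ 0.458 mg/L.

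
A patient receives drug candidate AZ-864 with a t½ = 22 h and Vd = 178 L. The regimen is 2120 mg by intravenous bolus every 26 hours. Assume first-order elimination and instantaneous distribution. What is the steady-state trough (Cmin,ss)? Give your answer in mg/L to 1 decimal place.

τ/t½ = 26/22 ≈ 1.1818, so fraction remaining f = (1/2)^(26/22) ≈ 0.4408.
Each bolus raises the concentration by D/Vd = 2120/178 ≈ 11.910 mg/L.
Steady-state trough Cmin,ss = C₀·f/(1−f) ≈ 11.910 × 0.4408/0.5592 ≈ 9.388 mg/L.

9.4 mg/L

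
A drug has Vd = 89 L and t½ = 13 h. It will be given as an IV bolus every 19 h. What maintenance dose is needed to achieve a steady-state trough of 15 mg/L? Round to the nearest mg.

2342 mg

τ/t½ = 19/13 ≈ 1.4615, so f = (1/2)^(19/13) ≈ 0.363106.
Cmin,ss = (D/Vd)·f/(1−f), so D = Cmin,ss·Vd·(1−f)/f.
D = 15 × 89 × (1−f)/f ≈ 15 × 89 × 1.75402 ≈ 2341.62 mg.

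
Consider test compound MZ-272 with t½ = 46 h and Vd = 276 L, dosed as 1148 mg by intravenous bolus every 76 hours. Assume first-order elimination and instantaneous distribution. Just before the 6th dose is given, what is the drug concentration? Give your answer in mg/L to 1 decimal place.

1.9 mg/L

f = (1/2)^(τ/t½) = (1/2)^(76/46) ≈ 0.3182.
C₀ = D/Vd = 1148/276 ≈ 4.159 mg/L.
Before the 6th dose, 5 doses have been given. Superposition: Cmin = C₀·(f + f² + … + f^5).
≈ 4.159 × (0.3182 + 0.1013 + 0.0322 + 0.0103 + 0.0033) ≈ 4.159 × 0.4653 ≈ 1.935 mg/L.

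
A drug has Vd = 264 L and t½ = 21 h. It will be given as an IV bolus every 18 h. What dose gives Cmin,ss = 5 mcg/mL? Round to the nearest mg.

1071 mg

τ/t½ = 18/21 ≈ 0.85714, so f = (1/2)^(18/21) ≈ 0.552045.
Cmin,ss = (D/Vd)·f/(1−f), so D = Cmin,ss·Vd·(1−f)/f.
D = 5 × 264 × (1−f)/f ≈ 5 × 264 × 0.81145 ≈ 1071.11 mg.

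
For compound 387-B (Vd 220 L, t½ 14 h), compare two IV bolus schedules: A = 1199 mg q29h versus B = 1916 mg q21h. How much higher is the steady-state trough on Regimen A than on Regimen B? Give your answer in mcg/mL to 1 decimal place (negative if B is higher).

Regimen A: f = (1/2)^(29/14) ≈ 0.2379; Cmin,ss = (1199/220)·f/(1−f) ≈ 1.701 mcg/mL.
Regimen B: f = (1/2)^(21/14) ≈ 0.3536; Cmin,ss = (1916/220)·f/(1−f) ≈ 4.764 mcg/mL.
Difference ≈ 1.701 − 4.764 ≈ -3.063 mcg/mL.

-3.1 mcg/mL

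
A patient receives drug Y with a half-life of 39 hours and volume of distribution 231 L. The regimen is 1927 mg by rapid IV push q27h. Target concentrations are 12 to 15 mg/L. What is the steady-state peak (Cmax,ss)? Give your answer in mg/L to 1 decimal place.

k = ln2/t½ = ln2/39 ≈ 0.017773 h⁻¹; fraction remaining f = e^(−kτ) = e^(−0.017773×27) ≈ 0.6189.
Accumulation ratio R = 1/(1 − f) ≈ 1/0.3811 ≈ 2.6240.
Each bolus raises the concentration by D/Vd = 1927/231 ≈ 8.342 mg/L.
Cmax,ss = C₀/(1 − f) ≈ 8.342/0.3811 ≈ 21.889 mg/L.
Peak 21.9 mg/L vs MTC 15 mg/L: exceeds toxic threshold.

21.9 mg/L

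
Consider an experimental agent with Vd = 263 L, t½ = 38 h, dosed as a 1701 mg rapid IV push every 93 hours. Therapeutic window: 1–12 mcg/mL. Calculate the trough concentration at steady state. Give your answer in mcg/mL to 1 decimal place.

τ/t½ = 93/38 ≈ 2.4474, so fraction remaining f = (1/2)^(93/38) ≈ 0.1833.
Each bolus raises the concentration by D/Vd = 1701/263 ≈ 6.468 mcg/mL.
Steady-state trough Cmin,ss = C₀·f/(1−f) ≈ 6.468 × 0.1833/0.8167 ≈ 1.452 mcg/mL.
Trough 1.5 mcg/mL vs MEC 1 mcg/mL: adequate.

1.5 mcg/mL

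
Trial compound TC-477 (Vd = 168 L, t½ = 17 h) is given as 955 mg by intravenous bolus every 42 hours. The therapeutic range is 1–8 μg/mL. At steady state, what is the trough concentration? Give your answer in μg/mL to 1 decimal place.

1.3 μg/mL

Over one 42-h interval, 42/17 ≈ 2.4706 half-lives elapse, leaving f ≈ 0.1804 of each dose.
Accumulation ratio R = 1/(1 − f) ≈ 1/0.8196 ≈ 1.2201.
Single-dose peak C₀ = D/Vd = 955/168 ≈ 5.685 μg/mL.
Cmax,ss = C₀/(1 − f) ≈ 5.685/0.8196 ≈ 6.936 μg/mL.
One interval later, Cmin,ss = Cmax,ss·e^(−kτ) ≈ 6.936 × 0.1804 ≈ 1.251 μg/mL.
Trough 1.3 μg/mL vs MEC 1 μg/mL: adequate.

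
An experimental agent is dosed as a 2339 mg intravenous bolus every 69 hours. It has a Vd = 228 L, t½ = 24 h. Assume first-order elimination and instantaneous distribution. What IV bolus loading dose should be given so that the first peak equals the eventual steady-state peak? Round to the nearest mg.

f = (1/2)^(69/24) ≈ 0.136313; accumulation ratio R = 1/(1−f) ≈ 1.15783.
Loading dose to hit Cmax,ss on first dose: D_load = D_maint·R ≈ 2339 × 1.15783 ≈ 2708.16 mg.

2708 mg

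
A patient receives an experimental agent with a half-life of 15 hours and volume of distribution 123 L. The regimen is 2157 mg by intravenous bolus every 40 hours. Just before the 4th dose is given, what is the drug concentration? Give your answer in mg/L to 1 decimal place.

3.3 mg/L

f = (1/2)^(τ/t½) = (1/2)^(40/15) ≈ 0.1575.
C₀ = D/Vd = 2157/123 ≈ 17.537 mg/L.
Before the 4th dose, 3 doses have been given. Superposition: Cmin = C₀·(f + f² + … + f^3).
≈ 17.537 × (0.1575 + 0.0248 + 0.0039) ≈ 17.537 × 0.1862 ≈ 3.265 mg/L.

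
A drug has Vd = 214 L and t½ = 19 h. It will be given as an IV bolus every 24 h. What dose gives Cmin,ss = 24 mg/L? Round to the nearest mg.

7191 mg

τ/t½ = 24/19 ≈ 1.2632, so f = (1/2)^(24/19) ≈ 0.416631.
Cmin,ss = (D/Vd)·f/(1−f), so D = Cmin,ss·Vd·(1−f)/f.
D = 24 × 214 × (1−f)/f ≈ 24 × 214 × 1.40021 ≈ 7191.48 mg.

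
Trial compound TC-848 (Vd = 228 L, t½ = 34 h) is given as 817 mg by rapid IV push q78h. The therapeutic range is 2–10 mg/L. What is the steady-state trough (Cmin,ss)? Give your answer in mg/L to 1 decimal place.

k = ln2/t½ = ln2/34 ≈ 0.020387 h⁻¹; fraction remaining f = e^(−kτ) = e^(−0.020387×78) ≈ 0.2039.
At steady state, accumulation factor R = 1/(1 − e^(−kτ)) ≈ 1.2561.
Single-dose peak C₀ = D/Vd = 817/228 ≈ 3.583 mg/L.
Cmax,ss = C₀/(1 − f) ≈ 3.583/0.7961 ≈ 4.501 mg/L.
One interval later, Cmin,ss = Cmax,ss·e^(−kτ) ≈ 4.501 × 0.2039 ≈ 0.918 mg/L.
Trough 0.9 mg/L vs MEC 2 mg/L: subtherapeutic.

0.9 mg/L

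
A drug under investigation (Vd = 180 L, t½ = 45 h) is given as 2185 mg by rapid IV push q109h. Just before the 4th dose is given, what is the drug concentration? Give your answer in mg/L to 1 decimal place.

f = (1/2)^(τ/t½) = (1/2)^(109/45) ≈ 0.1866.
C₀ = D/Vd = 2185/180 ≈ 12.139 mg/L.
Before the 4th dose, 3 doses have been given. Superposition: Cmin = C₀·(f + f² + … + f^3).
≈ 12.139 × (0.1866 + 0.0348 + 0.0065) ≈ 12.139 × 0.2279 ≈ 2.766 mg/L.

2.8 mg/L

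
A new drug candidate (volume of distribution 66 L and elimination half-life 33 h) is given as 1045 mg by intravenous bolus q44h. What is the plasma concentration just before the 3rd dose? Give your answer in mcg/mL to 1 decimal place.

8.8 mcg/mL

f = (1/2)^(τ/t½) = (1/2)^(44/33) ≈ 0.3969.
C₀ = D/Vd = 1045/66 ≈ 15.833 mcg/mL.
Before the 3rd dose, 2 doses have been given. Superposition: Cmin = C₀·(f + f²).
≈ 15.833 × (0.3969 + 0.1575) ≈ 15.833 × 0.5544 ≈ 8.778 mcg/mL.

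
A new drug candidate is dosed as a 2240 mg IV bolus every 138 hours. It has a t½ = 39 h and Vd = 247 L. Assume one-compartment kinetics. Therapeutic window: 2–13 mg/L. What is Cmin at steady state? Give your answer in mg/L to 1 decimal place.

0.9 mg/L

Over one 138-h interval, 138/39 ≈ 3.5385 half-lives elapse, leaving f ≈ 0.0861 of each dose.
Each bolus raises the concentration by D/Vd = 2240/247 ≈ 9.069 mg/L.
Steady-state trough Cmin,ss = C₀·f/(1−f) ≈ 9.069 × 0.0861/0.9139 ≈ 0.854 mg/L.
Trough 0.9 mg/L vs MEC 2 mg/L: subtherapeutic.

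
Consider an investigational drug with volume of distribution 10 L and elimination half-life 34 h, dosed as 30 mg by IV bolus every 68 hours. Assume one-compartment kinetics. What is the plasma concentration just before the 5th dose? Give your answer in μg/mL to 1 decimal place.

f = (1/2)^(τ/t½) = (1/2)^(68/34) ≈ 0.2500.
C₀ = D/Vd = 30/10 ≈ 3.000 μg/mL.
Before the 5th dose, 4 doses have been given. Superposition: Cmin = C₀·(f + f² + … + f^4).
≈ 3.000 × (0.2500 + 0.0625 + 0.0156 + 0.0039) ≈ 3.000 × 0.3320 ≈ 0.996 μg/mL.

1.0 μg/mL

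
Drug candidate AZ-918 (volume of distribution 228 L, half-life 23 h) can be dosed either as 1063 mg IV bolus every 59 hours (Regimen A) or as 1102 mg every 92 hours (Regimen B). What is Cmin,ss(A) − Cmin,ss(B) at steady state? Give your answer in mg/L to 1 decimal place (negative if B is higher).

0.6 mg/L

Regimen A: f = (1/2)^(59/23) ≈ 0.1690; Cmin,ss = (1063/228)·f/(1−f) ≈ 0.948 mg/L.
Regimen B: f = (1/2)^(92/23) ≈ 0.0625; Cmin,ss = (1102/228)·f/(1−f) ≈ 0.322 mg/L.
Difference ≈ 0.948 − 0.322 ≈ 0.626 mg/L.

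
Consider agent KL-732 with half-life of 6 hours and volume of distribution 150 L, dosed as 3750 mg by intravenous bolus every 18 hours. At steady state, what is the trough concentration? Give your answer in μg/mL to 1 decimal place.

3.6 μg/mL

The dosing interval is 3 half-lives, so f = 2^(−3) = 0.125.
At steady state, R = 1/(1 − 0.125) = 8/7.
Single-dose peak C₀ = D/Vd = 3750/150 = 25 μg/mL.
Steady-state peak Cmax,ss = C₀·R = 25 × 8/7 ≈ 28.571 μg/mL.
Steady-state trough Cmin,ss = Cmax,ss·f ≈ 28.571 × 0.125 ≈ 3.571 μg/mL.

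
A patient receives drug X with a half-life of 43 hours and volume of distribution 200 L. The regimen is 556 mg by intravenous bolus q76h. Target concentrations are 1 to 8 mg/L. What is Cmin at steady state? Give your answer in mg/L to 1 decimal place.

1.2 mg/L

k = ln2/t½ = ln2/43 ≈ 0.016120 h⁻¹; fraction remaining f = e^(−kτ) = e^(−0.016120×76) ≈ 0.2937.
Each bolus raises the concentration by D/Vd = 556/200 ≈ 2.780 mg/L.
Steady-state trough Cmin,ss = C₀·f/(1−f) ≈ 2.780 × 0.2937/0.7063 ≈ 1.156 mg/L.
Trough 1.2 mg/L vs MEC 1 mg/L: adequate.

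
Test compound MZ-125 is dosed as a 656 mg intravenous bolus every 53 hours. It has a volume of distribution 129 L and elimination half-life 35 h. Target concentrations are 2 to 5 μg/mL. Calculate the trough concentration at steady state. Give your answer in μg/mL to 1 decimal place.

2.7 μg/mL

τ/t½ = 53/35 ≈ 1.5143, so fraction remaining f = (1/2)^(53/35) ≈ 0.3501.
Single-dose peak C₀ = D/Vd = 656/129 ≈ 5.085 μg/mL.
Steady-state trough Cmin,ss = C₀·f/(1−f) ≈ 5.085 × 0.3501/0.6499 ≈ 2.739 μg/mL.
Trough 2.7 μg/mL vs MEC 2 μg/mL: adequate.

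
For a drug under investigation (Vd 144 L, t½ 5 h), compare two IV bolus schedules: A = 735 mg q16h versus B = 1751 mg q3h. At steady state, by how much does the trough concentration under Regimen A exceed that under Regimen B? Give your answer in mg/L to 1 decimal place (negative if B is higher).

-23.0 mg/L

Regimen A: f = (1/2)^(16/5) ≈ 0.1088; Cmin,ss = (735/144)·f/(1−f) ≈ 0.623 mg/L.
Regimen B: f = (1/2)^(3/5) ≈ 0.6598; Cmin,ss = (1751/144)·f/(1−f) ≈ 23.583 mg/L.
Difference ≈ 0.623 − 23.583 ≈ -22.960 mg/L.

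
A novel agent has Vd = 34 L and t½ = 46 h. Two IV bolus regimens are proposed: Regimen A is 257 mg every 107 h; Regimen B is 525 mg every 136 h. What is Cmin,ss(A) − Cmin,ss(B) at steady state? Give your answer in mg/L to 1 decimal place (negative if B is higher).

Regimen A: f = (1/2)^(107/46) ≈ 0.1994; Cmin,ss = (257/34)·f/(1−f) ≈ 1.883 mg/L.
Regimen B: f = (1/2)^(136/46) ≈ 0.1288; Cmin,ss = (525/34)·f/(1−f) ≈ 2.283 mg/L.
Difference ≈ 1.883 − 2.283 ≈ -0.400 mg/L.

-0.4 mg/L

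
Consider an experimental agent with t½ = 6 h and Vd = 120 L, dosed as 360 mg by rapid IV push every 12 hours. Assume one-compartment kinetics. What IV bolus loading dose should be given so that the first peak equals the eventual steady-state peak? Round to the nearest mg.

480 mg

f = (1/2)^(12/6) ≈ 0.250000; accumulation ratio R = 1/(1−f) ≈ 1.33333.
Loading dose to hit Cmax,ss on first dose: D_load = D_maint·R ≈ 360 × 1.33333 ≈ 480.00 mg.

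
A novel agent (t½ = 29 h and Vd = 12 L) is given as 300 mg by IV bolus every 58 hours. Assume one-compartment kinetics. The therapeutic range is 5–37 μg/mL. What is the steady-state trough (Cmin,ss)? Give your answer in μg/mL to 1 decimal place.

τ = 58 h = 2 half-lives, so f = (1/2)^2 = 0.25.
At steady state, R = 1/(1 − 0.25) = 4/3.
Single-dose peak C₀ = D/Vd = 300/12 = 25 μg/mL.
Steady-state peak Cmax,ss = C₀·R = 25 × 4/3 ≈ 33.333 μg/mL.
Steady-state trough Cmin,ss = Cmax,ss·f ≈ 33.333 × 0.25 ≈ 8.333 μg/mL.
Trough 8.3 μg/mL vs MEC 5 μg/mL: adequate.

8.3 μg/mL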